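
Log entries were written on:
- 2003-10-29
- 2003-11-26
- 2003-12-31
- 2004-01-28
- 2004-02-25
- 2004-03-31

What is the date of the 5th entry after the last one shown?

These are Wednesdays with 28, 35, 28, 28, 35-day gaps.
Each is the final Wednesday of its month — 2003-10-29 is past the 28th, so '4th Wednesday' doesn't fit.
Last Wednesday of April 2004: 2004-04-28.
Last Wednesday of May 2004: 2004-05-26.
Last Wednesday of June 2004: 2004-06-30.
Last Wednesday of July 2004: 2004-07-28.
August 2004 ends with Wednesday 2004-08-25.

2004-08-25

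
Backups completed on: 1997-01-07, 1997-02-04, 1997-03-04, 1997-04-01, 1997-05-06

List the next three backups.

1997-06-03, 1997-07-01, 1997-08-05

These are Tuesdays at 28- or 35-day spacing (28, 28, 28, 35).
The pattern: 1st Tuesday of the month.
1st Tuesday of June 1997: 1997-06-03.
1st Tuesday of July 1997: 1997-07-01.
August 1997 — 1st Tuesday is 1997-08-05.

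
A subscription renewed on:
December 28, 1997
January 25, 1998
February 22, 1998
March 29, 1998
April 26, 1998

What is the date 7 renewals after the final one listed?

November 29, 1998

Every date is a Sunday; gaps 28, 28, 35, 28 days.
Each is the last Sunday of its month (at least one falls on the 29th or later, ruling out '4th Sunday').
Last Sunday of May 1998: May 31, 1998.
June 1998 ends with Sunday June 28, 1998.
Last Sunday of July 1998: July 26, 1998.
August 1998 ends with Sunday August 30, 1998.
September 1998 ends with Sunday September 27, 1998.
October 1998 ends with Sunday October 25, 1998.
Last Sunday of November 1998: November 29, 1998.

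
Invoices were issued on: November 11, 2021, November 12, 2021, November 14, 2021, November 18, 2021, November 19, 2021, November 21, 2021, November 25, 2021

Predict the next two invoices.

November 26, 2021; November 28, 2021

Every event lands on a Thursday or Friday or Sunday (gaps cycle 1, 2, 4, 1, 2, 4).
So the schedule is: every Thursday, Friday and Sunday.
Next Friday: November 26, 2021.
The following Sunday is November 28, 2021.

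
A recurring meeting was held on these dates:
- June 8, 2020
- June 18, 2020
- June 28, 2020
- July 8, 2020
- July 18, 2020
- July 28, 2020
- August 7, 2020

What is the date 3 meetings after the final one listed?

The spacing is 10, 10, 10, 10, 10, 10 days — always 10 days.
August 7, 2020 + 10 days = August 17, 2020.
August 17, 2020 + 10 days = August 27, 2020.
August 27, 2020 + 10 days = September 6, 2020.

September 6, 2020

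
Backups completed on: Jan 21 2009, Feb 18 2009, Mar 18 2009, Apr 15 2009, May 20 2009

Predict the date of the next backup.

All dates are Wednesdays, 28, 28, 28, 35 days apart.
Specifically, the 3rd Wednesday of each month.
3rd Wednesday of June 2009: Jun 17 2009.

Jun 17 2009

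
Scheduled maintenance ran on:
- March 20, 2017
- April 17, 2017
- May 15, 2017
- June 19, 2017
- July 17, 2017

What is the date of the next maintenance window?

Gaps: 28, 28, 35, 28 days — a mix of 28 and 35. Every date is a Monday.
Each is the 3rd Monday of its month.
3rd Monday of August 2017: August 21, 2017.

August 21, 2017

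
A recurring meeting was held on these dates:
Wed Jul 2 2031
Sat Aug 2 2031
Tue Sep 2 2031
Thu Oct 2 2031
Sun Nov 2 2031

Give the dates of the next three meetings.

Tue Dec 2 2031, Fri Jan 2 2032, Mon Feb 2 2032

The day-of-month is always 2 (31, 31, 30, 31 days between events).
So this recurs on the 2nd of each month.
December 2031: Tue Dec 2 2031.
January 2032: Fri Jan 2 2032.
Next: February 2032 → Mon Feb 2 2032.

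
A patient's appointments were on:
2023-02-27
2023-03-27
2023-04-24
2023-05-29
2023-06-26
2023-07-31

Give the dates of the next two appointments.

These are Mondays with 28, 28, 35, 28, 35-day gaps.
Each is the final Monday of its month — 2023-05-29 is past the 28th, so '4th Monday' doesn't fit.
Last Monday of August 2023: 2023-08-28.
September 2023 ends with Monday 2023-09-25.

2023-08-28, 2023-09-25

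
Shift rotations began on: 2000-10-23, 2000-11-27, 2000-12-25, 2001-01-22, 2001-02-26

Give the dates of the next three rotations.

These are Mondays at 28- or 35-day spacing (35, 28, 28, 35).
The pattern: 4th Monday of the month.
4th Monday of March 2001: 2001-03-26.
April 2001 — 4th Monday is 2001-04-23.
4th Monday of May 2001: 2001-05-28.

2001-03-26, 2001-04-23, 2001-05-28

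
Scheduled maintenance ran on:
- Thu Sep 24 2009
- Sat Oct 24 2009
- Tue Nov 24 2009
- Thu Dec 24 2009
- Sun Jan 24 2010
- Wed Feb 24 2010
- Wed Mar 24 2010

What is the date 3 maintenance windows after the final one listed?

Each date is the 24th; the gaps (30, 31, 30, 31, 31, 28) track the month lengths.
The rule is the 24th of each month.
April 2010: Sat Apr 24 2010.
Next: May 2010 → Mon May 24 2010.
June 2010: Thu Jun 24 2010.

Thu Jun 24 2010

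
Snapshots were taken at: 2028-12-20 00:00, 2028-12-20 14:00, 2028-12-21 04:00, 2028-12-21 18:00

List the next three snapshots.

2028-12-22 08:00, 2028-12-22 22:00, 2028-12-23 12:00

Gaps: 14, 14, 14 hours — each event is 14 hours after the previous one.
2028-12-21 18:00 + 14 h = 2028-12-22 08:00.
2028-12-22 08:00 + 14 h = 2028-12-22 22:00.
2028-12-22 22:00 + 14 h = 2028-12-23 12:00.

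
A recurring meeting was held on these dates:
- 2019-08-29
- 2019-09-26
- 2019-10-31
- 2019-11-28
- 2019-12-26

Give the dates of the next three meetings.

2020-01-30, 2020-02-27, 2020-03-26

Every date is a Thursday; gaps 28, 35, 28, 28 days.
Each is the last Thursday of its month (at least one falls on the 29th or later, ruling out '4th Thursday').
January 2020 ends with Thursday 2020-01-30.
Last Thursday of February 2020: 2020-02-27.
March 2020 ends with Thursday 2020-03-26.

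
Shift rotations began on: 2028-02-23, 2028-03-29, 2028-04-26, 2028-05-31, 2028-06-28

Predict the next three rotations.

Every date is a Wednesday; gaps 35, 28, 35, 28 days.
Each is the last Wednesday of its month (at least one falls on the 29th or later, ruling out '4th Wednesday').
July 2028 ends with Wednesday 2028-07-26.
Last Wednesday of August 2028: 2028-08-30.
Last Wednesday of September 2028: 2028-09-27.

2028-07-26, 2028-08-30, 2028-09-27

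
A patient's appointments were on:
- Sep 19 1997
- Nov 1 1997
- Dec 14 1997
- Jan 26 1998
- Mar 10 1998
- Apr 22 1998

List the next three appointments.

Jun 4 1998, Jul 17 1998, Aug 29 1998

Gaps between consecutive events: 43, 43, 43, 43, 43 days — a constant 43-day interval.
Apr 22 1998 + 43 days = Jun 4 1998.
Jun 4 1998 + 43 days = Jul 17 1998.
Jul 17 1998 + 43 days = Aug 29 1998.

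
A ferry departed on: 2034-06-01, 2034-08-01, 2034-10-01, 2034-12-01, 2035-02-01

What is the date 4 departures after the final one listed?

2035-10-01

Each date is the 1st; the gaps (61, 61, 61, 62) track the month lengths.
The rule is the 1st of every 2 months.
April 2035: 2035-04-01.
Next: June 2035 → 2035-06-01.
Next: August 2035 → 2035-08-01.
Next: October 2035 → 2035-10-01.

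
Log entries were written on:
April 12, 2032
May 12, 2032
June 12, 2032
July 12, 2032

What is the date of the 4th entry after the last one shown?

The day-of-month is always 12 (30, 31, 30 days between events).
So this recurs on the 12th of each month.
August 2032: August 12, 2032.
Next: September 2032 → September 12, 2032.
Next: October 2032 → October 12, 2032.
Next: November 2032 → November 12, 2032.

November 12, 2032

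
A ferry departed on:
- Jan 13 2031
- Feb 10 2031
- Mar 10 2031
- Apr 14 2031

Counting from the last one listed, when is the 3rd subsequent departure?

Jul 14 2031

These are Mondays at 28- or 35-day spacing (28, 28, 35).
The pattern: 2nd Monday of the month.
2nd Monday of May 2031: May 12 2031.
2nd Monday of June 2031: Jun 9 2031.
July 2031 — 2nd Monday is Jul 14 2031.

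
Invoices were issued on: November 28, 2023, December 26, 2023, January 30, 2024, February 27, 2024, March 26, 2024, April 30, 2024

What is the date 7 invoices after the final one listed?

November 26, 2024

All Tuesdays; the gaps (28, 35, 28, 28, 35) vary with month length.
This is the last Tuesday of each month.
May 2024 ends with Tuesday May 28, 2024.
Last Tuesday of June 2024: June 25, 2024.
July 2024 ends with Tuesday July 30, 2024.
August 2024 ends with Tuesday August 27, 2024.
September 2024 ends with Tuesday September 24, 2024.
Last Tuesday of October 2024: October 29, 2024.
Last Tuesday of November 2024: November 26, 2024.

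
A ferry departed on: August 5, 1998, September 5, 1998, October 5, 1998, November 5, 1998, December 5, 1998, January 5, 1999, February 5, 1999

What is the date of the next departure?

The day-of-month is always 5 (31, 30, 31, 30, 31, 31 days between events).
So this recurs on the 5th of each month.
Next: March 1999 → March 5, 1999.

March 5, 1999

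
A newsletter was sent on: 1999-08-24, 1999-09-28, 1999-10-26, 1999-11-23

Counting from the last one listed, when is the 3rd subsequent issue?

2000-02-22

All dates are Tuesdays, 35, 28, 28 days apart.
Specifically, the 4th Tuesday of each month.
4th Tuesday of December 1999: 1999-12-28.
January 2000 — 4th Tuesday is 2000-01-25.
February 2000 — 4th Tuesday is 2000-02-22.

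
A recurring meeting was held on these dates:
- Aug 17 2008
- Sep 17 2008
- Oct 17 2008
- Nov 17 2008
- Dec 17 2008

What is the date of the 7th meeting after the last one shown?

Jul 17 2009

Each date is the 17th; the gaps (31, 30, 31, 30) track the month lengths.
The rule is the 17th of each month.
January 2009: Jan 17 2009.
Next: February 2009 → Feb 17 2009.
Next: March 2009 → Mar 17 2009.
Next: April 2009 → Apr 17 2009.
Next: May 2009 → May 17 2009.
June 2009: Jun 17 2009.
Next: July 2009 → Jul 17 2009.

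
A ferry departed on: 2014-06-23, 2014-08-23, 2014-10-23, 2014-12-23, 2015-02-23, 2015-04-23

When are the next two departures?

The day-of-month is always 23 (61, 61, 61, 62, 59 days between events).
So this recurs on the 23rd of every 2 months.
Next: June 2015 → 2015-06-23.
August 2015: 2015-08-23.

2015-06-23, 2015-08-23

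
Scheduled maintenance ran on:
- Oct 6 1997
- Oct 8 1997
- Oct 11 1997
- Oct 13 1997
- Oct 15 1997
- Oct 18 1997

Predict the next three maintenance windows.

Oct 20 1997, Oct 22 1997, Oct 25 1997

The gap pattern 2, 3, 2, 2, 3 repeats every 3 events.
These are the Mondays, Wednesdays and Saturdays of each week.
Next Monday: Oct 20 1997.
Next Wednesday: Oct 22 1997.
Next Saturday: Oct 25 1997.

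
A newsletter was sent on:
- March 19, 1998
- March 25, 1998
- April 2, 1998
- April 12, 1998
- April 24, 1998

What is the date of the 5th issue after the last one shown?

July 23, 1998

The spacing grows by 2 each time: 6, 8, 10, 12 days.
Next gap: 14 days. April 24, 1998 + 14 days = May 8, 1998.
Next gap: 16 days. May 8, 1998 + 16 days = May 24, 1998.
Next gap: 18 days. May 24, 1998 + 18 days = June 11, 1998.
Next gap: 20 days. June 11, 1998 + 20 days = July 1, 1998.
Next gap: 22 days. July 1, 1998 + 22 days = July 23, 1998.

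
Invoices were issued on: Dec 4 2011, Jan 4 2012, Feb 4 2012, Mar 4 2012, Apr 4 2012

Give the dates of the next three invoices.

The day-of-month is always 4 (31, 31, 29, 31 days between events).
So this recurs on the 4th of each month.
May 2012: May 4 2012.
June 2012: Jun 4 2012.
July 2012: Jul 4 2012.

May 4 2012, Jun 4 2012, Jul 4 2012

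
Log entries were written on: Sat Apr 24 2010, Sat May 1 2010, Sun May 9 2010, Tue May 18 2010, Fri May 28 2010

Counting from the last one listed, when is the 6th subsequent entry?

Tue Aug 17 2010

Gaps: 7, 8, 9, 10 days — each gap is 1 larger than the previous one.
Next gap: 11 days. Fri May 28 2010 + 11 days = Tue Jun 8 2010.
Next gap: 12 days. Tue Jun 8 2010 + 12 days = Sun Jun 20 2010.
Next gap: 13 days. Sun Jun 20 2010 + 13 days = Sat Jul 3 2010.
Next gap: 14 days. Sat Jul 3 2010 + 14 days = Sat Jul 17 2010.
Next gap: 15 days. Sat Jul 17 2010 + 15 days = Sun Aug 1 2010.
Next gap: 16 days. Sun Aug 1 2010 + 16 days = Tue Aug 17 2010.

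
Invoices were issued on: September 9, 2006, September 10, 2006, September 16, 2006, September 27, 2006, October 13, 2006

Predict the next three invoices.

Gaps: 1, 6, 11, 16 days — each gap is 5 larger than the previous one.
Next gap: 21 days. October 13, 2006 + 21 days = November 3, 2006.
Next gap: 26 days. November 3, 2006 + 26 days = November 29, 2006.
Next gap: 31 days. November 29, 2006 + 31 days = December 30, 2006.

November 3, 2006; November 29, 2006; December 30, 2006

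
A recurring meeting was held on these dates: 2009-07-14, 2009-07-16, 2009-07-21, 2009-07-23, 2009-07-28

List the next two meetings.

2009-07-30, 2009-08-04

Gaps: 2, 5, 2, 5 days — not constant, but cyclic with period 2.
The events fall on every Tuesday and Thursday.
The following Thursday is 2009-07-30.
Next Tuesday: 2009-08-04.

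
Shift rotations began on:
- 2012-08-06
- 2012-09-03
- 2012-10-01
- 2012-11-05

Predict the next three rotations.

2012-12-03, 2013-01-07, 2013-02-04

Gaps: 28, 28, 35 days — a mix of 28 and 35. Every date is a Monday.
Each is the 1st Monday of its month.
1st Monday of December 2012: 2012-12-03.
1st Monday of January 2013: 2013-01-07.
1st Monday of February 2013: 2013-02-04.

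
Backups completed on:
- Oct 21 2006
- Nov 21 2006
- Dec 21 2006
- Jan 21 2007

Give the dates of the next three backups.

Feb 21 2007, Mar 21 2007, Apr 21 2007

The day-of-month is always 21 (31, 30, 31 days between events).
So this recurs on the 21st of each month.
February 2007: Feb 21 2007.
Next: March 2007 → Mar 21 2007.
Next: April 2007 → Apr 21 2007.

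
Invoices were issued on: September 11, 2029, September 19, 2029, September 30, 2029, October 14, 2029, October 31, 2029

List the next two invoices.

November 20, 2029; December 13, 2029

The spacing grows by 3 each time: 8, 11, 14, 17 days.
Next gap: 20 days. October 31, 2029 + 20 days = November 20, 2029.
Next gap: 23 days. November 20, 2029 + 23 days = December 13, 2029.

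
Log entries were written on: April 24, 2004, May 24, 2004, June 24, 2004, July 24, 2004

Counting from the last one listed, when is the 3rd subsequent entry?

October 24, 2004

Each date is the 24th; the gaps (30, 31, 30) track the month lengths.
The rule is the 24th of each month.
August 2004: August 24, 2004.
September 2004: September 24, 2004.
October 2004: October 24, 2004.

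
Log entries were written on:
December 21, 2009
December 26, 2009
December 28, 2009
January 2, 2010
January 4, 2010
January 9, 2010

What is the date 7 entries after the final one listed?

Gaps: 5, 2, 5, 2, 5 days — not constant, but cyclic with period 2.
The events fall on every Monday and Saturday.
Next Monday: January 11, 2010.
The following Saturday is January 16, 2010.
The following Monday is January 18, 2010.
Next Saturday: January 23, 2010.
The following Monday is January 25, 2010.
The following Saturday is January 30, 2010.
The following Monday is February 1, 2010.

February 1, 2010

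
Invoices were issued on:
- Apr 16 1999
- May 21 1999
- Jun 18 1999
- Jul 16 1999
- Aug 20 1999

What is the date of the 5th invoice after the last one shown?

Jan 21 2000

These are Fridays at 28- or 35-day spacing (35, 28, 28, 35).
The pattern: 3rd Friday of the month.
September 1999 — 3rd Friday is Sep 17 1999.
October 1999 — 3rd Friday is Oct 15 1999.
3rd Friday of November 1999: Nov 19 1999.
3rd Friday of December 1999: Dec 17 1999.
January 2000 — 3rd Friday is Jan 21 2000.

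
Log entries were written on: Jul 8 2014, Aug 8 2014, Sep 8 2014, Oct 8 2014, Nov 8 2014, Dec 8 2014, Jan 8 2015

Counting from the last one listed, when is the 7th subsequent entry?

The day-of-month is always 8 (31, 31, 30, 31, 30, 31 days between events).
So this recurs on the 8th of each month.
Next: February 2015 → Feb 8 2015.
March 2015: Mar 8 2015.
April 2015: Apr 8 2015.
Next: May 2015 → May 8 2015.
Next: June 2015 → Jun 8 2015.
July 2015: Jul 8 2015.
August 2015: Aug 8 2015.

Aug 8 2015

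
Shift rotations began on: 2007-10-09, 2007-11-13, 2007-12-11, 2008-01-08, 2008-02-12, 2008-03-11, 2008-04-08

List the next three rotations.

These are Tuesdays at 28- or 35-day spacing (35, 28, 28, 35, 28, 28).
The pattern: 2nd Tuesday of the month.
May 2008 — 2nd Tuesday is 2008-05-13.
2nd Tuesday of June 2008: 2008-06-10.
2nd Tuesday of July 2008: 2008-07-08.

2008-05-13, 2008-06-10, 2008-07-08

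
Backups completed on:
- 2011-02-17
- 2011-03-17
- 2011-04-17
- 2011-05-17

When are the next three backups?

The day-of-month is always 17 (28, 31, 30 days between events).
So this recurs on the 17th of each month.
Next: June 2011 → 2011-06-17.
Next: July 2011 → 2011-07-17.
Next: August 2011 → 2011-08-17.

2011-06-17, 2011-07-17, 2011-08-17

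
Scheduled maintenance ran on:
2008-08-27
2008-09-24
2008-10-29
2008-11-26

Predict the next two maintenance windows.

All Wednesdays; the gaps (28, 35, 28) vary with month length.
This is the last Wednesday of each month.
December 2008 ends with Wednesday 2008-12-31.
Last Wednesday of January 2009: 2009-01-28.

2008-12-31, 2009-01-28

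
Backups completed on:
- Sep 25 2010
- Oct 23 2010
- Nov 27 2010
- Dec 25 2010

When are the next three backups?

Jan 22 2011, Feb 26 2011, Mar 26 2011

Gaps: 28, 35, 28 days — a mix of 28 and 35. Every date is a Saturday.
Each is the 4th Saturday of its month.
January 2011 — 4th Saturday is Jan 22 2011.
4th Saturday of February 2011: Feb 26 2011.
March 2011 — 4th Saturday is Mar 26 2011.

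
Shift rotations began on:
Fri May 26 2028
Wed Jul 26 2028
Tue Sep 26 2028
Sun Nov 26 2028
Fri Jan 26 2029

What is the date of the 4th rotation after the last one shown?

Wed Sep 26 2029

The day-of-month is always 26 (61, 62, 61, 61 days between events).
So this recurs on the 26th of every 2 months.
Next: March 2029 → Mon Mar 26 2029.
Next: May 2029 → Sat May 26 2029.
Next: July 2029 → Thu Jul 26 2029.
Next: September 2029 → Wed Sep 26 2029.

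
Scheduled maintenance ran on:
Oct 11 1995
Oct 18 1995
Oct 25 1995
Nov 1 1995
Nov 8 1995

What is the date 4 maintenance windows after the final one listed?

Every event comes 7 days after the last (7, 7, 7, 7).
Nov 8 1995 + 7 days = Nov 15 1995.
Nov 15 1995 + 7 days = Nov 22 1995.
Nov 22 1995 + 7 days = Nov 29 1995.
Nov 29 1995 + 7 days = Dec 6 1995.

Dec 6 1995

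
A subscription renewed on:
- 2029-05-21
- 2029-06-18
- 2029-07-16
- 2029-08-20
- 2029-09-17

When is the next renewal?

2029-10-15

These are Mondays at 28- or 35-day spacing (28, 28, 35, 28).
The pattern: 3rd Monday of the month.
3rd Monday of October 2029: 2029-10-15.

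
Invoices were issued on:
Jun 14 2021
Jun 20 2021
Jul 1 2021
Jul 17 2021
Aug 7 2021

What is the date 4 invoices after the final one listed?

Dec 19 2021

Gaps: 6, 11, 16, 21 days — each gap is 5 larger than the previous one.
Next gap: 26 days. Aug 7 2021 + 26 days = Sep 2 2021.
Next gap: 31 days. Sep 2 2021 + 31 days = Oct 3 2021.
Next gap: 36 days. Oct 3 2021 + 36 days = Nov 8 2021.
Next gap: 41 days. Nov 8 2021 + 41 days = Dec 19 2021.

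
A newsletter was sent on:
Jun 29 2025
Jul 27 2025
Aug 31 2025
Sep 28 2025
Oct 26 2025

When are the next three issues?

Nov 30 2025, Dec 28 2025, Jan 25 2026

These are Sundays with 28, 35, 28, 28-day gaps.
Each is the final Sunday of its month — Jun 29 2025 is past the 28th, so '4th Sunday' doesn't fit.
November 2025 ends with Sunday Nov 30 2025.
December 2025 ends with Sunday Dec 28 2025.
Last Sunday of January 2026: Jan 25 2026.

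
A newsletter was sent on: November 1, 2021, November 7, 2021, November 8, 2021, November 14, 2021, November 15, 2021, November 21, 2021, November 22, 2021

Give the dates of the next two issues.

The gap pattern 6, 1, 6, 1, 6, 1 repeats every 2 events.
These are the Mondays and Sundays of each week.
The following Sunday is November 28, 2021.
Next Monday: November 29, 2021.

November 28, 2021; November 29, 2021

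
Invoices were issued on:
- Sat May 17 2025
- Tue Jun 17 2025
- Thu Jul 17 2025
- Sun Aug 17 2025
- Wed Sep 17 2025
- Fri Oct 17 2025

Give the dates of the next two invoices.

Mon Nov 17 2025, Wed Dec 17 2025

Gaps: 31, 30, 31, 31, 30 days — not constant. Every event is on the 17th of the month.
Pattern: the 17th of each month.
Next: November 2025 → Mon Nov 17 2025.
December 2025: Wed Dec 17 2025.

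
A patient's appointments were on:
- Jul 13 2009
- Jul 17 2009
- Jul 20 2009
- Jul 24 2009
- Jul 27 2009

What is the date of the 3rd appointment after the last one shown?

Aug 7 2009

Every event lands on a Monday or Friday (gaps cycle 4, 3, 4, 3).
So the schedule is: every Monday and Friday.
Next Friday: Jul 31 2009.
The following Monday is Aug 3 2009.
The following Friday is Aug 7 2009.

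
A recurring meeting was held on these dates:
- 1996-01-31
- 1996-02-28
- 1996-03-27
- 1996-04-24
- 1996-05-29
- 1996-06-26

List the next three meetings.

Every date is a Wednesday; gaps 28, 28, 28, 35, 28 days.
Each is the last Wednesday of its month (at least one falls on the 29th or later, ruling out '4th Wednesday').
July 1996 ends with Wednesday 1996-07-31.
August 1996 ends with Wednesday 1996-08-28.
Last Wednesday of September 1996: 1996-09-25.

1996-07-31, 1996-08-28, 1996-09-25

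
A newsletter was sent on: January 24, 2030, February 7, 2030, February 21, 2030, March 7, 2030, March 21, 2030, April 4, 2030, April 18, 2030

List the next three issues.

Every event comes 14 days after the last (14, 14, 14, 14, 14, 14).
April 18, 2030 + 14 days = May 2, 2030.
May 2, 2030 + 14 days = May 16, 2030.
May 16, 2030 + 14 days = May 30, 2030.

May 2, 2030; May 16, 2030; May 30, 2030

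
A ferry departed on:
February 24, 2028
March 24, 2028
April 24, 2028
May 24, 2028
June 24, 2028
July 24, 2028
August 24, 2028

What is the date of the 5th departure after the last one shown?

The day-of-month is always 24 (29, 31, 30, 31, 30, 31 days between events).
So this recurs on the 24th of each month.
Next: September 2028 → September 24, 2028.
October 2028: October 24, 2028.
November 2028: November 24, 2028.
Next: December 2028 → December 24, 2028.
January 2029: January 24, 2029.

January 24, 2029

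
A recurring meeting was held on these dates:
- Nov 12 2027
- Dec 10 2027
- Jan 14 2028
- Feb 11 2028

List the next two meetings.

All dates are Fridays, 28, 35, 28 days apart.
Specifically, the 2nd Friday of each month.
March 2028 — 2nd Friday is Mar 10 2028.
2nd Friday of April 2028: Apr 14 2028.

Mar 10 2028, Apr 14 2028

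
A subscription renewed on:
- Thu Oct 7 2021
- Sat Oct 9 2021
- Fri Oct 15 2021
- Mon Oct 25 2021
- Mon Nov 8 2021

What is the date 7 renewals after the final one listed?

Mon Jun 6 2022

Intervals are 2, 6, 10, 14 days — an arithmetic progression with common difference 4.
Next gap: 18 days. Mon Nov 8 2021 + 18 days = Fri Nov 26 2021.
Next gap: 22 days. Fri Nov 26 2021 + 22 days = Sat Dec 18 2021.
Next gap: 26 days. Sat Dec 18 2021 + 26 days = Thu Jan 13 2022.
Next gap: 30 days. Thu Jan 13 2022 + 30 days = Sat Feb 12 2022.
Next gap: 34 days. Sat Feb 12 2022 + 34 days = Fri Mar 18 2022.
Next gap: 38 days. Fri Mar 18 2022 + 38 days = Mon Apr 25 2022.
Next gap: 42 days. Mon Apr 25 2022 + 42 days = Mon Jun 6 2022.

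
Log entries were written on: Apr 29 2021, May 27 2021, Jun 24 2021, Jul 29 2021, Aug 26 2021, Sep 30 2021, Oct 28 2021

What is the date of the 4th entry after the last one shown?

These are Thursdays with 28, 28, 35, 28, 35, 28-day gaps.
Each is the final Thursday of its month — Apr 29 2021 is past the 28th, so '4th Thursday' doesn't fit.
Last Thursday of November 2021: Nov 25 2021.
December 2021 ends with Thursday Dec 30 2021.
January 2022 ends with Thursday Jan 27 2022.
February 2022 ends with Thursday Feb 24 2022.

Feb 24 2022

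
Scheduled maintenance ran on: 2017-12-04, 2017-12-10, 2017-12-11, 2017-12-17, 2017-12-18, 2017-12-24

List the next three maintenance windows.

2017-12-25, 2017-12-31, 2018-01-01

Every event lands on a Monday or Sunday (gaps cycle 6, 1, 6, 1, 6).
So the schedule is: every Monday and Sunday.
Next Monday: 2017-12-25.
The following Sunday is 2017-12-31.
The following Monday is 2018-01-01.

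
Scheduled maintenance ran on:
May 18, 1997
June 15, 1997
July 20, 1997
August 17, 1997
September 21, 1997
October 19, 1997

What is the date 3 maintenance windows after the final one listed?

Gaps: 28, 35, 28, 35, 28 days — a mix of 28 and 35. Every date is a Sunday.
Each is the 3rd Sunday of its month.
3rd Sunday of November 1997: November 16, 1997.
December 1997 — 3rd Sunday is December 21, 1997.
3rd Sunday of January 1998: January 18, 1998.

January 18, 1998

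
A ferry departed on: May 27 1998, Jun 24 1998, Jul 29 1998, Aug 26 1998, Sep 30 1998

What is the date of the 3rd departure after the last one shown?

Dec 30 1998

Every date is a Wednesday; gaps 28, 35, 28, 35 days.
Each is the last Wednesday of its month (at least one falls on the 29th or later, ruling out '4th Wednesday').
Last Wednesday of October 1998: Oct 28 1998.
November 1998 ends with Wednesday Nov 25 1998.
Last Wednesday of December 1998: Dec 30 1998.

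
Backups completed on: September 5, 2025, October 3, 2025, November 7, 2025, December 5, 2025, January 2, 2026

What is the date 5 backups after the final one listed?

All dates are Fridays, 28, 35, 28, 28 days apart.
Specifically, the 1st Friday of each month.
February 2026 — 1st Friday is February 6, 2026.
March 2026 — 1st Friday is March 6, 2026.
April 2026 — 1st Friday is April 3, 2026.
May 2026 — 1st Friday is May 1, 2026.
June 2026 — 1st Friday is June 5, 2026.

June 5, 2026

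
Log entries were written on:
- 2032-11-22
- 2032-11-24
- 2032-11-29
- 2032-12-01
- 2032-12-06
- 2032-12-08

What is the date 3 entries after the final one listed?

2032-12-20

Gaps: 2, 5, 2, 5, 2 days — not constant, but cyclic with period 2.
The events fall on every Monday and Wednesday.
Next Monday: 2032-12-13.
The following Wednesday is 2032-12-15.
The following Monday is 2032-12-20.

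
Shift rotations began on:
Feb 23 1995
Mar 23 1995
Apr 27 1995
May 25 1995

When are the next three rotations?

These are Thursdays at 28- or 35-day spacing (28, 35, 28).
The pattern: 4th Thursday of the month.
4th Thursday of June 1995: Jun 22 1995.
4th Thursday of July 1995: Jul 27 1995.
August 1995 — 4th Thursday is Aug 24 1995.

Jun 22 1995, Jul 27 1995, Aug 24 1995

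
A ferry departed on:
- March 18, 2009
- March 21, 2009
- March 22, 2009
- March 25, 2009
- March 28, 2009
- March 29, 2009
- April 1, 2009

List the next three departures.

The gap pattern 3, 1, 3, 3, 1, 3 repeats every 3 events.
These are the Wednesdays, Saturdays and Sundays of each week.
The following Saturday is April 4, 2009.
The following Sunday is April 5, 2009.
The following Wednesday is April 8, 2009.

April 4, 2009; April 5, 2009; April 8, 2009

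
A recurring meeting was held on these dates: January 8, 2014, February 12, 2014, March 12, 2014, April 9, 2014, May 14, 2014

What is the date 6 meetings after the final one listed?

November 12, 2014

All dates are Wednesdays, 35, 28, 28, 35 days apart.
Specifically, the 2nd Wednesday of each month.
2nd Wednesday of June 2014: June 11, 2014.
July 2014 — 2nd Wednesday is July 9, 2014.
August 2014 — 2nd Wednesday is August 13, 2014.
2nd Wednesday of September 2014: September 10, 2014.
2nd Wednesday of October 2014: October 8, 2014.
2nd Wednesday of November 2014: November 12, 2014.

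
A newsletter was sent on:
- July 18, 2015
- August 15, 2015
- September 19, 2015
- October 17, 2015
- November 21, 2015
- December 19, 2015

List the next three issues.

January 16, 2016; February 20, 2016; March 19, 2016

All dates are Saturdays, 28, 35, 28, 35, 28 days apart.
Specifically, the 3rd Saturday of each month.
January 2016 — 3rd Saturday is January 16, 2016.
3rd Saturday of February 2016: February 20, 2016.
March 2016 — 3rd Saturday is March 19, 2016.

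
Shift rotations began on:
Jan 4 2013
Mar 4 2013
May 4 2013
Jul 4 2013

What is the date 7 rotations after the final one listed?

Sep 4 2014

Gaps: 59, 61, 61 days — not constant. Every event is on the 4th of the month.
Pattern: the 4th of every 2 months.
September 2013: Sep 4 2013.
November 2013: Nov 4 2013.
January 2014: Jan 4 2014.
Next: March 2014 → Mar 4 2014.
May 2014: May 4 2014.
July 2014: Jul 4 2014.
Next: September 2014 → Sep 4 2014.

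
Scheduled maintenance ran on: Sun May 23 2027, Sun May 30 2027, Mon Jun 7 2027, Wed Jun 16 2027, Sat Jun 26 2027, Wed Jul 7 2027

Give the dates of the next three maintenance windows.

Mon Jul 19 2027, Sun Aug 1 2027, Sun Aug 15 2027

The spacing grows by 1 each time: 7, 8, 9, 10, 11 days.
Next gap: 12 days. Wed Jul 7 2027 + 12 days = Mon Jul 19 2027.
Next gap: 13 days. Mon Jul 19 2027 + 13 days = Sun Aug 1 2027.
Next gap: 14 days. Sun Aug 1 2027 + 14 days = Sun Aug 15 2027.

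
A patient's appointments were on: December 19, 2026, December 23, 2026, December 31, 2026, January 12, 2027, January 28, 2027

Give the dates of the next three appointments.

February 17, 2027; March 13, 2027; April 10, 2027

Gaps: 4, 8, 12, 16 days — each gap is 4 larger than the previous one.
Next gap: 20 days. January 28, 2027 + 20 days = February 17, 2027.
Next gap: 24 days. February 17, 2027 + 24 days = March 13, 2027.
Next gap: 28 days. March 13, 2027 + 28 days = April 10, 2027.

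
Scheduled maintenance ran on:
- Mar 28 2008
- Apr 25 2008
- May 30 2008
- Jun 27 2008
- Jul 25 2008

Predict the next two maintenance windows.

Aug 29 2008, Sep 26 2008

Every date is a Friday; gaps 28, 35, 28, 28 days.
Each is the last Friday of its month (at least one falls on the 29th or later, ruling out '4th Friday').
Last Friday of August 2008: Aug 29 2008.
Last Friday of September 2008: Sep 26 2008.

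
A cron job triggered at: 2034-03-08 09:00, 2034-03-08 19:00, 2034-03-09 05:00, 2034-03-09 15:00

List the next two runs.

2034-03-10 01:00, 2034-03-10 11:00

Gaps: 10, 10, 10 hours — each event is 10 hours after the previous one.
2034-03-09 15:00 + 10 h = 2034-03-10 01:00.
2034-03-10 01:00 + 10 h = 2034-03-10 11:00.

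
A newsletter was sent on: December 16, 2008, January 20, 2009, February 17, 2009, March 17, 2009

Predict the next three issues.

April 21, 2009; May 19, 2009; June 16, 2009

Gaps: 35, 28, 28 days — a mix of 28 and 35. Every date is a Tuesday.
Each is the 3rd Tuesday of its month.
3rd Tuesday of April 2009: April 21, 2009.
3rd Tuesday of May 2009: May 19, 2009.
3rd Tuesday of June 2009: June 16, 2009.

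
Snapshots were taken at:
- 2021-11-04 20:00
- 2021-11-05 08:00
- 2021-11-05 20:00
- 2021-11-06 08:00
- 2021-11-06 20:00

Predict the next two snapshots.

2021-11-07 08:00, 2021-11-07 20:00

The interval is a steady 12 hours (12, 12, 12, 12).
2021-11-06 20:00 + 12 h = 2021-11-07 08:00.
2021-11-07 08:00 + 12 h = 2021-11-07 20:00.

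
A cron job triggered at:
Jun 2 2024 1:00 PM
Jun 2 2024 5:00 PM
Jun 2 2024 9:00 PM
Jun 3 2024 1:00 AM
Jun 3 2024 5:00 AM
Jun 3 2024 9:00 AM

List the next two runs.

Jun 3 2024 1:00 PM, Jun 3 2024 5:00 PM

The interval is a steady 4 hours (4, 4, 4, 4, 4).
Jun 3 2024 9:00 AM + 4 h = Jun 3 2024 1:00 PM.
Jun 3 2024 1:00 PM + 4 h = Jun 3 2024 5:00 PM.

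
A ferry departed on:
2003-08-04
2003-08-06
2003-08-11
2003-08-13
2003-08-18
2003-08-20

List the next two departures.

The gap pattern 2, 5, 2, 5, 2 repeats every 2 events.
These are the Mondays and Wednesdays of each week.
The following Monday is 2003-08-25.
Next Wednesday: 2003-08-27.

2003-08-25, 2003-08-27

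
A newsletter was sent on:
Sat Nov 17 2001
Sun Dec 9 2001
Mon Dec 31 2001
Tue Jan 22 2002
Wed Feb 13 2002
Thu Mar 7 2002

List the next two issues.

Fri Mar 29 2002, Sat Apr 20 2002

The spacing is 22, 22, 22, 22, 22 days — always 22 days.
Thu Mar 7 2002 + 22 days = Fri Mar 29 2002.
Fri Mar 29 2002 + 22 days = Sat Apr 20 2002.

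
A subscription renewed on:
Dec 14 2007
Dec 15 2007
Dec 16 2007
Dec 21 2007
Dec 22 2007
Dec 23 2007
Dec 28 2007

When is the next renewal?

Every event lands on a Friday or Saturday or Sunday (gaps cycle 1, 1, 5, 1, 1, 5).
So the schedule is: every Friday, Saturday and Sunday.
The following Saturday is Dec 29 2007.

Dec 29 2007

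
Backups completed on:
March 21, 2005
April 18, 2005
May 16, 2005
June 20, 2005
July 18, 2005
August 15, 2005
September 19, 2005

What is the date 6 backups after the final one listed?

These are Mondays at 28- or 35-day spacing (28, 28, 35, 28, 28, 35).
The pattern: 3rd Monday of the month.
October 2005 — 3rd Monday is October 17, 2005.
3rd Monday of November 2005: November 21, 2005.
December 2005 — 3rd Monday is December 19, 2005.
January 2006 — 3rd Monday is January 16, 2006.
February 2006 — 3rd Monday is February 20, 2006.
March 2006 — 3rd Monday is March 20, 2006.

March 20, 2006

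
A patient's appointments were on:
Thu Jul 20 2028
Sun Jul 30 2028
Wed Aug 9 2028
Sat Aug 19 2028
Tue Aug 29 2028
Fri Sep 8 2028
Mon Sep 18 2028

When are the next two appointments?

Every event comes 10 days after the last (10, 10, 10, 10, 10, 10).
Mon Sep 18 2028 + 10 days = Thu Sep 28 2028.
Thu Sep 28 2028 + 10 days = Sun Oct 8 2028.

Thu Sep 28 2028, Sun Oct 8 2028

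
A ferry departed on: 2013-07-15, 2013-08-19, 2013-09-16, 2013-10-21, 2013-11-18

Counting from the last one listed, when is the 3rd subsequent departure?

These are Mondays at 28- or 35-day spacing (35, 28, 35, 28).
The pattern: 3rd Monday of the month.
3rd Monday of December 2013: 2013-12-16.
January 2014 — 3rd Monday is 2014-01-20.
February 2014 — 3rd Monday is 2014-02-17.

2014-02-17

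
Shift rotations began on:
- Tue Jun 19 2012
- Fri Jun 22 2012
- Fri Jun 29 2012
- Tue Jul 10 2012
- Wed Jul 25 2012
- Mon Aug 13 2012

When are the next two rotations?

Wed Sep 5 2012, Tue Oct 2 2012

Intervals are 3, 7, 11, 15, 19 days — an arithmetic progression with common difference 4.
Next gap: 23 days. Mon Aug 13 2012 + 23 days = Wed Sep 5 2012.
Next gap: 27 days. Wed Sep 5 2012 + 27 days = Tue Oct 2 2012.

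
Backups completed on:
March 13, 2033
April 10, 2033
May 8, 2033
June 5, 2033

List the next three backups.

July 3, 2033; July 31, 2033; August 28, 2033

Gaps between consecutive events: 28, 28, 28 days — a constant 28-day interval.
June 5, 2033 + 28 days = July 3, 2033.
July 3, 2033 + 28 days = July 31, 2033.
July 31, 2033 + 28 days = August 28, 2033.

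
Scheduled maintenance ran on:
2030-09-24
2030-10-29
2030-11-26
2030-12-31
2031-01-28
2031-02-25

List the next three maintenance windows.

Every date is a Tuesday; gaps 35, 28, 35, 28, 28 days.
Each is the last Tuesday of its month (at least one falls on the 29th or later, ruling out '4th Tuesday').
March 2031 ends with Tuesday 2031-03-25.
April 2031 ends with Tuesday 2031-04-29.
Last Tuesday of May 2031: 2031-05-27.

2031-03-25, 2031-04-29, 2031-05-27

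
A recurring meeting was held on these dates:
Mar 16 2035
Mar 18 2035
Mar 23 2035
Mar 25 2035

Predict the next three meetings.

Every event lands on a Friday or Sunday (gaps cycle 2, 5, 2).
So the schedule is: every Friday and Sunday.
The following Friday is Mar 30 2035.
The following Sunday is Apr 1 2035.
The following Friday is Apr 6 2035.

Mar 30 2035, Apr 1 2035, Apr 6 2035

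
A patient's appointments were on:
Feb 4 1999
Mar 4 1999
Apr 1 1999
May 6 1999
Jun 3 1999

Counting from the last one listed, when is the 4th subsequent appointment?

Oct 7 1999

All dates are Thursdays, 28, 28, 35, 28 days apart.
Specifically, the 1st Thursday of each month.
July 1999 — 1st Thursday is Jul 1 1999.
August 1999 — 1st Thursday is Aug 5 1999.
September 1999 — 1st Thursday is Sep 2 1999.
October 1999 — 1st Thursday is Oct 7 1999.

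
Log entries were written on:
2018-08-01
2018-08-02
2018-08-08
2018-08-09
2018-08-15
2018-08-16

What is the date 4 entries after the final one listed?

Gaps: 1, 6, 1, 6, 1 days — not constant, but cyclic with period 2.
The events fall on every Wednesday and Thursday.
The following Wednesday is 2018-08-22.
Next Thursday: 2018-08-23.
Next Wednesday: 2018-08-29.
The following Thursday is 2018-08-30.

2018-08-30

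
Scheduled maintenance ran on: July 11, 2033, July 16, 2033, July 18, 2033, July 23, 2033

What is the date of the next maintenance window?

Every event lands on a Monday or Saturday (gaps cycle 5, 2, 5).
So the schedule is: every Monday and Saturday.
Next Monday: July 25, 2033.

July 25, 2033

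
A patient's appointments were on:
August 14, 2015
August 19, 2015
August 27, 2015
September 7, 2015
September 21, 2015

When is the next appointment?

Gaps: 5, 8, 11, 14 days — each gap is 3 larger than the previous one.
Next gap: 17 days. September 21, 2015 + 17 days = October 8, 2015.

October 8, 2015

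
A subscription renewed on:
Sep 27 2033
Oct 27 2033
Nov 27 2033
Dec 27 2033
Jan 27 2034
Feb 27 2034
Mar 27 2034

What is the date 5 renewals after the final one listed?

Gaps: 30, 31, 30, 31, 31, 28 days — not constant. Every event is on the 27th of the month.
Pattern: the 27th of each month.
Next: April 2034 → Apr 27 2034.
May 2034: May 27 2034.
June 2034: Jun 27 2034.
July 2034: Jul 27 2034.
Next: August 2034 → Aug 27 2034.

Aug 27 2034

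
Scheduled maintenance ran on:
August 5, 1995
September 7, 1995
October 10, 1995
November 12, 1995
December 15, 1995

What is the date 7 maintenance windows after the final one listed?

Gaps between consecutive events: 33, 33, 33, 33 days — a constant 33-day interval.
December 15, 1995 + 33 days = January 17, 1996.
January 17, 1996 + 33 days = February 19, 1996.
February 19, 1996 + 33 days = March 23, 1996.
March 23, 1996 + 33 days = April 25, 1996.
April 25, 1996 + 33 days = May 28, 1996.
May 28, 1996 + 33 days = June 30, 1996.
June 30, 1996 + 33 days = August 2, 1996.

August 2, 1996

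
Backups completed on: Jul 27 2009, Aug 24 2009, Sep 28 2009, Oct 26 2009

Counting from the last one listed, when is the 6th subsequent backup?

Apr 26 2010

Gaps: 28, 35, 28 days — a mix of 28 and 35. Every date is a Monday.
Each is the 4th Monday of its month.
4th Monday of November 2009: Nov 23 2009.
4th Monday of December 2009: Dec 28 2009.
January 2010 — 4th Monday is Jan 25 2010.
4th Monday of February 2010: Feb 22 2010.
March 2010 — 4th Monday is Mar 22 2010.
4th Monday of April 2010: Apr 26 2010.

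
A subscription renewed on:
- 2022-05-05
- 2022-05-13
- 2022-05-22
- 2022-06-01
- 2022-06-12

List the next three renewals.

The spacing grows by 1 each time: 8, 9, 10, 11 days.
Next gap: 12 days. 2022-06-12 + 12 days = 2022-06-24.
Next gap: 13 days. 2022-06-24 + 13 days = 2022-07-07.
Next gap: 14 days. 2022-07-07 + 14 days = 2022-07-21.

2022-06-24, 2022-07-07, 2022-07-21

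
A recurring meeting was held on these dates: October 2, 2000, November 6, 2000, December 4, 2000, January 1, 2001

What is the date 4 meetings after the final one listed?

Gaps: 35, 28, 28 days — a mix of 28 and 35. Every date is a Monday.
Each is the 1st Monday of its month.
1st Monday of February 2001: February 5, 2001.
March 2001 — 1st Monday is March 5, 2001.
1st Monday of April 2001: April 2, 2001.
May 2001 — 1st Monday is May 7, 2001.

May 7, 2001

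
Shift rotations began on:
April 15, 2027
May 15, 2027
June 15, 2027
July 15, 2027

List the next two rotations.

August 15, 2027; September 15, 2027

Gaps: 30, 31, 30 days — not constant. Every event is on the 15th of the month.
Pattern: the 15th of each month.
August 2027: August 15, 2027.
Next: September 2027 → September 15, 2027.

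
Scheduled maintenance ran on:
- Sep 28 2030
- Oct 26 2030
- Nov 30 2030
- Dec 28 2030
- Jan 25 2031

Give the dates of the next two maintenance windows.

All Saturdays; the gaps (28, 35, 28, 28) vary with month length.
This is the last Saturday of each month.
February 2031 ends with Saturday Feb 22 2031.
March 2031 ends with Saturday Mar 29 2031.

Feb 22 2031, Mar 29 2031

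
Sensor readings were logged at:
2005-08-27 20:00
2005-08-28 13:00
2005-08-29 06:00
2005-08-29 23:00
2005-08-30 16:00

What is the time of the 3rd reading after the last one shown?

2005-09-01 19:00

The interval is a steady 17 hours (17, 17, 17, 17).
2005-08-30 16:00 + 17 h = 2005-08-31 09:00.
2005-08-31 09:00 + 17 h = 2005-09-01 02:00.
2005-09-01 02:00 + 17 h = 2005-09-01 19:00.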